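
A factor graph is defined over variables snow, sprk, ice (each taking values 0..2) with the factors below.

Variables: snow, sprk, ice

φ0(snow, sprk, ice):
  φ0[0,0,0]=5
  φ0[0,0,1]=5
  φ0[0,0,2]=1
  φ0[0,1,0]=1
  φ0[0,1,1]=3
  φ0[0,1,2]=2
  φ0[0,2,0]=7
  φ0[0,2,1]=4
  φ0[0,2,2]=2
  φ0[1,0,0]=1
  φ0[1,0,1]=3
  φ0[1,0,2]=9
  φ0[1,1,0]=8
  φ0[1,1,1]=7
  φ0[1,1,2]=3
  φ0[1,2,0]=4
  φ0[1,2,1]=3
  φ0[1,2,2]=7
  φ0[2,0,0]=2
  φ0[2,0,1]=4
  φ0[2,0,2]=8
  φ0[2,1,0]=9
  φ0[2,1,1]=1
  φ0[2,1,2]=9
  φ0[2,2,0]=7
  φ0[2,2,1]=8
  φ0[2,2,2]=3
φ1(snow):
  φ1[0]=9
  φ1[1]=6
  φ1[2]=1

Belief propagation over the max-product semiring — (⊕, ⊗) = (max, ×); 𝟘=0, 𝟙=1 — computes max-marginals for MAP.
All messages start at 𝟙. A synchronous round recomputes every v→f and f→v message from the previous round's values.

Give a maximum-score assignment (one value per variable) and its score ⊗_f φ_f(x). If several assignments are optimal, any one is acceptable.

assignment: (snow=0, sprk=2, ice=0); score = 63

init: all messages = 𝟙 over 3 values
r1 m[φ0→snow] = [7, 9, 9]
r1 m[φ0→sprk] = [9, 9, 8]
r1 m[φ0→ice] = [9, 8, 9]
r1 m[φ1→snow] = [9, 6, 1]
r1 m[snow→φ0] = [1, 1, 1]
r1 m[snow→φ1] = [1, 1, 1]
r1 m[sprk→φ0] = [1, 1, 1]
r1 m[ice→φ0] = [1, 1, 1]
r2 m[φ0→snow] = [7, 9, 9]
r2 m[φ0→sprk] = [9, 9, 8]
r2 m[φ0→ice] = [9, 8, 9]
r2 m[φ1→snow] = [9, 6, 1]
r2 m[snow→φ0] = [9, 6, 1]
r2 m[snow→φ1] = [7, 9, 9]
r2 m[sprk→φ0] = [1, 1, 1]
r2 m[ice→φ0] = [1, 1, 1]
r3 m[φ0→snow] = [7, 9, 9]
r3 m[φ0→sprk] = [54, 48, 63]
r3 m[φ0→ice] = [63, 45, 54]
r3 m[φ1→snow] = [9, 6, 1]
r3 m[snow→φ0] = [9, 6, 1]
r3 m[snow→φ1] = [7, 9, 9]
r3 m[sprk→φ0] = [1, 1, 1]
r3 m[ice→φ0] = [1, 1, 1]
r4 m[φ0→snow] = [7, 9, 9]
r4 m[φ0→sprk] = [54, 48, 63]
r4 m[φ0→ice] = [63, 45, 54]
r4 m[φ1→snow] = [9, 6, 1]
r4 m[snow→φ0] = [9, 6, 1]
r4 m[snow→φ1] = [7, 9, 9]
r4 m[sprk→φ0] = [1, 1, 1]
r4 m[ice→φ0] = [1, 1, 1]
fixed point reached at round 4
traceback from snow: (snow=0, sprk=2, ice=0), score=63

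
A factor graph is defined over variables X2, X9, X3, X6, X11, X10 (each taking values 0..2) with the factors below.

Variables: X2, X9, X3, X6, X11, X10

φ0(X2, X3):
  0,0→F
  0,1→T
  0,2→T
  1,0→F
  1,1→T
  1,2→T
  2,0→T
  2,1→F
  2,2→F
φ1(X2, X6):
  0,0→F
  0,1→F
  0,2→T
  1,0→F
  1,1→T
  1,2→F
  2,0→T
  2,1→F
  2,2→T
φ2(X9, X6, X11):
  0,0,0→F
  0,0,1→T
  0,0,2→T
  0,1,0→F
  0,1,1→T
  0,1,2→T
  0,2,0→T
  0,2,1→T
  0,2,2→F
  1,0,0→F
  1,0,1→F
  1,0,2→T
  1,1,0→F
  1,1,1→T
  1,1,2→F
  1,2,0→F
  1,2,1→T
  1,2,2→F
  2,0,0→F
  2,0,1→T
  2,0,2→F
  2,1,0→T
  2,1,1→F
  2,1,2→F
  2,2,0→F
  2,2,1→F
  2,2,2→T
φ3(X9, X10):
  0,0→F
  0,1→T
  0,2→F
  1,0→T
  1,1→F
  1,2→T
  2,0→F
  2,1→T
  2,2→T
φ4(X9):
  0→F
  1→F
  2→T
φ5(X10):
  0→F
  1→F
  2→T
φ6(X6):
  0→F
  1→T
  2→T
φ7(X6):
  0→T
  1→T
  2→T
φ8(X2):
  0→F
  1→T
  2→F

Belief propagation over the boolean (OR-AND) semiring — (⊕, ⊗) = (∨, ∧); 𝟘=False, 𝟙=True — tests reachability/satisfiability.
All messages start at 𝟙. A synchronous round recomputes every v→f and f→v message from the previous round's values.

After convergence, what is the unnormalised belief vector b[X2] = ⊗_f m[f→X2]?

b[X2] = [F, T, F]

init: all messages = 𝟙 over 3 values
r1 m[φ0→X2] = [T, T, T]
r1 m[φ0→X3] = [T, T, T]
r1 m[φ1→X2] = [T, T, T]
r1 m[φ1→X6] = [T, T, T]
r1 m[φ2→X9] = [T, T, T]
r1 m[φ2→X6] = [T, T, T]
r1 m[φ2→X11] = [T, T, T]
r1 m[φ3→X9] = [T, T, T]
r1 m[φ3→X10] = [T, T, T]
r1 m[φ4→X9] = [F, F, T]
r1 m[φ5→X10] = [F, F, T]
r1 m[φ6→X6] = [F, T, T]
r1 m[φ7→X6] = [T, T, T]
r1 m[φ8→X2] = [F, T, F]
r1 m[X2→φ0] = [T, T, T]
r1 m[X2→φ1] = [T, T, T]
r1 m[X2→φ8] = [T, T, T]
r1 m[X9→φ2] = [T, T, T]
r1 m[X9→φ3] = [T, T, T]
r1 m[X9→φ4] = [T, T, T]
r1 m[X3→φ0] = [T, T, T]
r1 m[X6→φ1] = [T, T, T]
r1 m[X6→φ2] = [T, T, T]
r1 m[X6→φ6] = [T, T, T]
r1 m[X6→φ7] = [T, T, T]
r1 m[X11→φ2] = [T, T, T]
r1 m[X10→φ3] = [T, T, T]
r1 m[X10→φ5] = [T, T, T]
r2 m[φ0→X2] = [T, T, T]
r2 m[φ0→X3] = [T, T, T]
r2 m[φ1→X2] = [T, T, T]
r2 m[φ1→X6] = [T, T, T]
r2 m[φ2→X9] = [T, T, T]
r2 m[φ2→X6] = [T, T, T]
r2 m[φ2→X11] = [T, T, T]
r2 m[φ3→X9] = [T, T, T]
r2 m[φ3→X10] = [T, T, T]
r2 m[φ4→X9] = [F, F, T]
r2 m[φ5→X10] = [F, F, T]
r2 m[φ6→X6] = [F, T, T]
r2 m[φ7→X6] = [T, T, T]
r2 m[φ8→X2] = [F, T, F]
r2 m[X2→φ0] = [F, T, F]
r2 m[X2→φ1] = [F, T, F]
r2 m[X2→φ8] = [T, T, T]
r2 m[X9→φ2] = [F, F, T]
r2 m[X9→φ3] = [F, F, T]
r2 m[X9→φ4] = [T, T, T]
r2 m[X3→φ0] = [T, T, T]
r2 m[X6→φ1] = [F, T, T]
r2 m[X6→φ2] = [F, T, T]
r2 m[X6→φ6] = [T, T, T]
r2 m[X6→φ7] = [F, T, T]
r2 m[X11→φ2] = [T, T, T]
r2 m[X10→φ3] = [F, F, T]
r2 m[X10→φ5] = [T, T, T]
r3 m[φ0→X2] = [T, T, T]
r3 m[φ0→X3] = [F, T, T]
r3 m[φ1→X2] = [T, T, T]
r3 m[φ1→X6] = [F, T, F]
r3 m[φ2→X9] = [T, T, T]
r3 m[φ2→X6] = [T, T, T]
r3 m[φ2→X11] = [T, F, T]
r3 m[φ3→X9] = [F, T, T]
r3 m[φ3→X10] = [F, T, T]
r3 m[φ4→X9] = [F, F, T]
r3 m[φ5→X10] = [F, F, T]
r3 m[φ6→X6] = [F, T, T]
r3 m[φ7→X6] = [T, T, T]
r3 m[φ8→X2] = [F, T, F]
r3 m[X2→φ0] = [F, T, F]
r3 m[X2→φ1] = [F, T, F]
r3 m[X2→φ8] = [T, T, T]
r3 m[X9→φ2] = [F, F, T]
r3 m[X9→φ3] = [F, F, T]
r3 m[X9→φ4] = [T, T, T]
r3 m[X3→φ0] = [T, T, T]
r3 m[X6→φ1] = [F, T, T]
r3 m[X6→φ2] = [F, T, T]
r3 m[X6→φ6] = [T, T, T]
r3 m[X6→φ7] = [F, T, T]
r3 m[X11→φ2] = [T, T, T]
r3 m[X10→φ3] = [F, F, T]
r3 m[X10→φ5] = [T, T, T]
r4 m[φ0→X2] = [T, T, T]
r4 m[φ0→X3] = [F, T, T]
r4 m[φ1→X2] = [T, T, T]
r4 m[φ1→X6] = [F, T, F]
r4 m[φ2→X9] = [T, T, T]
r4 m[φ2→X6] = [T, T, T]
r4 m[φ2→X11] = [T, F, T]
r4 m[φ3→X9] = [F, T, T]
r4 m[φ3→X10] = [F, T, T]
r4 m[φ4→X9] = [F, F, T]
r4 m[φ5→X10] = [F, F, T]
r4 m[φ6→X6] = [F, T, T]
r4 m[φ7→X6] = [T, T, T]
r4 m[φ8→X2] = [F, T, F]
r4 m[X2→φ0] = [F, T, F]
r4 m[X2→φ1] = [F, T, F]
r4 m[X2→φ8] = [T, T, T]
r4 m[X9→φ2] = [F, F, T]
r4 m[X9→φ3] = [F, F, T]
r4 m[X9→φ4] = [F, T, T]
r4 m[X3→φ0] = [T, T, T]
r4 m[X6→φ1] = [F, T, T]
r4 m[X6→φ2] = [F, T, F]
r4 m[X6→φ6] = [F, T, F]
r4 m[X6→φ7] = [F, T, F]
r4 m[X11→φ2] = [T, T, T]
r4 m[X10→φ3] = [F, F, T]
r4 m[X10→φ5] = [F, T, T]
r5 m[φ0→X2] = [T, T, T]
r5 m[φ0→X3] = [F, T, T]
r5 m[φ1→X2] = [T, T, T]
r5 m[φ1→X6] = [F, T, F]
r5 m[φ2→X9] = [T, T, T]
r5 m[φ2→X6] = [T, T, T]
r5 m[φ2→X11] = [T, F, F]
r5 m[φ3→X9] = [F, T, T]
r5 m[φ3→X10] = [F, T, T]
r5 m[φ4→X9] = [F, F, T]
r5 m[φ5→X10] = [F, F, T]
r5 m[φ6→X6] = [F, T, T]
r5 m[φ7→X6] = [T, T, T]
r5 m[φ8→X2] = [F, T, F]
r5 m[X2→φ0] = [F, T, F]
r5 m[X2→φ1] = [F, T, F]
r5 m[X2→φ8] = [T, T, T]
r5 m[X9→φ2] = [F, F, T]
r5 m[X9→φ3] = [F, F, T]
r5 m[X9→φ4] = [F, T, T]
r5 m[X3→φ0] = [T, T, T]
r5 m[X6→φ1] = [F, T, T]
r5 m[X6→φ2] = [F, T, F]
r5 m[X6→φ6] = [F, T, F]
r5 m[X6→φ7] = [F, T, F]
r5 m[X11→φ2] = [T, T, T]
r5 m[X10→φ3] = [F, F, T]
r5 m[X10→φ5] = [F, T, T]
r6 m[φ0→X2] = [T, T, T]
r6 m[φ0→X3] = [F, T, T]
r6 m[φ1→X2] = [T, T, T]
r6 m[φ1→X6] = [F, T, F]
r6 m[φ2→X9] = [T, T, T]
r6 m[φ2→X6] = [T, T, T]
r6 m[φ2→X11] = [T, F, F]
r6 m[φ3→X9] = [F, T, T]
r6 m[φ3→X10] = [F, T, T]
r6 m[φ4→X9] = [F, F, T]
r6 m[φ5→X10] = [F, F, T]
r6 m[φ6→X6] = [F, T, T]
r6 m[φ7→X6] = [T, T, T]
r6 m[φ8→X2] = [F, T, F]
r6 m[X2→φ0] = [F, T, F]
r6 m[X2→φ1] = [F, T, F]
r6 m[X2→φ8] = [T, T, T]
r6 m[X9→φ2] = [F, F, T]
r6 m[X9→φ3] = [F, F, T]
r6 m[X9→φ4] = [F, T, T]
r6 m[X3→φ0] = [T, T, T]
r6 m[X6→φ1] = [F, T, T]
r6 m[X6→φ2] = [F, T, F]
r6 m[X6→φ6] = [F, T, F]
r6 m[X6→φ7] = [F, T, F]
r6 m[X11→φ2] = [T, T, T]
r6 m[X10→φ3] = [F, F, T]
r6 m[X10→φ5] = [F, T, T]
fixed point reached at round 6
b[X2] = ⊗ incoming = [F, T, F]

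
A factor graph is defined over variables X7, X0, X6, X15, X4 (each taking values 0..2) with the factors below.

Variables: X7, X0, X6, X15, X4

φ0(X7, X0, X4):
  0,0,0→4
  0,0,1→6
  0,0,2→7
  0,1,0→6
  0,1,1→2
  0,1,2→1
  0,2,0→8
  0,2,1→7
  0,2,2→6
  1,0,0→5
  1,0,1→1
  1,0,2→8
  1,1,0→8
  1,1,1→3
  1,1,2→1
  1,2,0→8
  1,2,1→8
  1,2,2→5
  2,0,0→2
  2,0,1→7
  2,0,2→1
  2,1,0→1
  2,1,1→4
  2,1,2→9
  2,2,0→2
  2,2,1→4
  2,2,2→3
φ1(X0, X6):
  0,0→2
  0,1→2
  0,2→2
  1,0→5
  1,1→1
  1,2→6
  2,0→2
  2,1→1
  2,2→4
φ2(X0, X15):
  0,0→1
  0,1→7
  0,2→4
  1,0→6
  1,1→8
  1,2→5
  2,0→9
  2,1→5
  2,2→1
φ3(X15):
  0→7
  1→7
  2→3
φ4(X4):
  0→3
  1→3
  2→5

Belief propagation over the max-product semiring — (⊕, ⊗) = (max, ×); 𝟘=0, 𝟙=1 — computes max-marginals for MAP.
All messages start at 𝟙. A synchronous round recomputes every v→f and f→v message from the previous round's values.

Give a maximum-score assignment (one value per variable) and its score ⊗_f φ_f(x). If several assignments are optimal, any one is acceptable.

assignment: (X7=2, X0=1, X6=2, X15=1, X4=2); score = 15120

init: all messages = 𝟙 over 3 values
r1 m[φ0→X7] = [8, 8, 9]
r1 m[φ0→X0] = [8, 9, 8]
r1 m[φ0→X4] = [8, 8, 9]
r1 m[φ1→X0] = [2, 6, 4]
r1 m[φ1→X6] = [5, 2, 6]
r1 m[φ2→X0] = [7, 8, 9]
r1 m[φ2→X15] = [9, 8, 5]
r1 m[φ3→X15] = [7, 7, 3]
r1 m[φ4→X4] = [3, 3, 5]
r1 m[X7→φ0] = [1, 1, 1]
r1 m[X0→φ0] = [1, 1, 1]
r1 m[X0→φ1] = [1, 1, 1]
r1 m[X0→φ2] = [1, 1, 1]
r1 m[X6→φ1] = [1, 1, 1]
r1 m[X15→φ2] = [1, 1, 1]
r1 m[X15→φ3] = [1, 1, 1]
r1 m[X4→φ0] = [1, 1, 1]
r1 m[X4→φ4] = [1, 1, 1]
r2 m[φ0→X7] = [8, 8, 9]
r2 m[φ0→X0] = [8, 9, 8]
r2 m[φ0→X4] = [8, 8, 9]
r2 m[φ1→X0] = [2, 6, 4]
r2 m[φ1→X6] = [5, 2, 6]
r2 m[φ2→X0] = [7, 8, 9]
r2 m[φ2→X15] = [9, 8, 5]
r2 m[φ3→X15] = [7, 7, 3]
r2 m[φ4→X4] = [3, 3, 5]
r2 m[X7→φ0] = [1, 1, 1]
r2 m[X0→φ0] = [14, 48, 36]
r2 m[X0→φ1] = [56, 72, 72]
r2 m[X0→φ2] = [16, 54, 32]
r2 m[X6→φ1] = [1, 1, 1]
r2 m[X15→φ2] = [7, 7, 3]
r2 m[X15→φ3] = [9, 8, 5]
r2 m[X4→φ0] = [3, 3, 5]
r2 m[X4→φ4] = [8, 8, 9]
r3 m[φ0→X7] = [1080, 1152, 2160]
r3 m[φ0→X0] = [40, 45, 30]
r3 m[φ0→X4] = [384, 288, 432]
r3 m[φ1→X0] = [2, 6, 4]
r3 m[φ1→X6] = [360, 112, 432]
r3 m[φ2→X0] = [49, 56, 63]
r3 m[φ2→X15] = [324, 432, 270]
r3 m[φ3→X15] = [7, 7, 3]
r3 m[φ4→X4] = [3, 3, 5]
r3 m[X7→φ0] = [1, 1, 1]
r3 m[X0→φ0] = [14, 48, 36]
r3 m[X0→φ1] = [56, 72, 72]
r3 m[X0→φ2] = [16, 54, 32]
r3 m[X6→φ1] = [1, 1, 1]
r3 m[X15→φ2] = [7, 7, 3]
r3 m[X15→φ3] = [9, 8, 5]
r3 m[X4→φ0] = [3, 3, 5]
r3 m[X4→φ4] = [8, 8, 9]
r4 m[φ0→X7] = [1080, 1152, 2160]
r4 m[φ0→X0] = [40, 45, 30]
r4 m[φ0→X4] = [384, 288, 432]
r4 m[φ1→X0] = [2, 6, 4]
r4 m[φ1→X6] = [360, 112, 432]
r4 m[φ2→X0] = [49, 56, 63]
r4 m[φ2→X15] = [324, 432, 270]
r4 m[φ3→X15] = [7, 7, 3]
r4 m[φ4→X4] = [3, 3, 5]
r4 m[X7→φ0] = [1, 1, 1]
r4 m[X0→φ0] = [98, 336, 252]
r4 m[X0→φ1] = [1960, 2520, 1890]
r4 m[X0→φ2] = [80, 270, 120]
r4 m[X6→φ1] = [1, 1, 1]
r4 m[X15→φ2] = [7, 7, 3]
r4 m[X15→φ3] = [324, 432, 270]
r4 m[X4→φ0] = [3, 3, 5]
r4 m[X4→φ4] = [384, 288, 432]
r5 m[φ0→X7] = [7560, 8064, 15120]
r5 m[φ0→X0] = [40, 45, 30]
r5 m[φ0→X4] = [2688, 2016, 3024]
r5 m[φ1→X0] = [2, 6, 4]
r5 m[φ1→X6] = [12600, 3920, 15120]
r5 m[φ2→X0] = [49, 56, 63]
r5 m[φ2→X15] = [1620, 2160, 1350]
r5 m[φ3→X15] = [7, 7, 3]
r5 m[φ4→X4] = [3, 3, 5]
r5 m[X7→φ0] = [1, 1, 1]
r5 m[X0→φ0] = [98, 336, 252]
r5 m[X0→φ1] = [1960, 2520, 1890]
r5 m[X0→φ2] = [80, 270, 120]
r5 m[X6→φ1] = [1, 1, 1]
r5 m[X15→φ2] = [7, 7, 3]
r5 m[X15→φ3] = [324, 432, 270]
r5 m[X4→φ0] = [3, 3, 5]
r5 m[X4→φ4] = [384, 288, 432]
r6 m[φ0→X7] = [7560, 8064, 15120]
r6 m[φ0→X0] = [40, 45, 30]
r6 m[φ0→X4] = [2688, 2016, 3024]
r6 m[φ1→X0] = [2, 6, 4]
r6 m[φ1→X6] = [12600, 3920, 15120]
r6 m[φ2→X0] = [49, 56, 63]
r6 m[φ2→X15] = [1620, 2160, 1350]
r6 m[φ3→X15] = [7, 7, 3]
r6 m[φ4→X4] = [3, 3, 5]
r6 m[X7→φ0] = [1, 1, 1]
r6 m[X0→φ0] = [98, 336, 252]
r6 m[X0→φ1] = [1960, 2520, 1890]
r6 m[X0→φ2] = [80, 270, 120]
r6 m[X6→φ1] = [1, 1, 1]
r6 m[X15→φ2] = [7, 7, 3]
r6 m[X15→φ3] = [1620, 2160, 1350]
r6 m[X4→φ0] = [3, 3, 5]
r6 m[X4→φ4] = [2688, 2016, 3024]
r7 m[φ0→X7] = [7560, 8064, 15120]
r7 m[φ0→X0] = [40, 45, 30]
r7 m[φ0→X4] = [2688, 2016, 3024]
r7 m[φ1→X0] = [2, 6, 4]
r7 m[φ1→X6] = [12600, 3920, 15120]
r7 m[φ2→X0] = [49, 56, 63]
r7 m[φ2→X15] = [1620, 2160, 1350]
r7 m[φ3→X15] = [7, 7, 3]
r7 m[φ4→X4] = [3, 3, 5]
r7 m[X7→φ0] = [1, 1, 1]
r7 m[X0→φ0] = [98, 336, 252]
r7 m[X0→φ1] = [1960, 2520, 1890]
r7 m[X0→φ2] = [80, 270, 120]
r7 m[X6→φ1] = [1, 1, 1]
r7 m[X15→φ2] = [7, 7, 3]
r7 m[X15→φ3] = [1620, 2160, 1350]
r7 m[X4→φ0] = [3, 3, 5]
r7 m[X4→φ4] = [2688, 2016, 3024]
fixed point reached at round 7
traceback from X7: (X7=2, X0=1, X6=2, X15=1, X4=2), score=15120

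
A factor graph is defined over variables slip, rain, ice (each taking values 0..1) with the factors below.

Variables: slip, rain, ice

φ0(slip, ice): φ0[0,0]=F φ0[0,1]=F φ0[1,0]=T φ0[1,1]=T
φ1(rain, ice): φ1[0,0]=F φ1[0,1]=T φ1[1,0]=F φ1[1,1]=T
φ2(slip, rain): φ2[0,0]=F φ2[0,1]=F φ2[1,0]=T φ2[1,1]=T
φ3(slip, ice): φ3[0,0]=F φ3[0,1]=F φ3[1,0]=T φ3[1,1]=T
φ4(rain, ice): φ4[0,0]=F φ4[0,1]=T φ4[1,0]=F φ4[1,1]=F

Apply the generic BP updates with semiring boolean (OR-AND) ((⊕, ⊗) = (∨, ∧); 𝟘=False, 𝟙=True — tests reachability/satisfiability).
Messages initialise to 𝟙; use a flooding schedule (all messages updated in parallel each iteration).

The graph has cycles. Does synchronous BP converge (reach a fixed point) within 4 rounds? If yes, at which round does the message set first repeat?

CONVERGED at round 3

init: all messages = 𝟙 over 2 values
r1 m[φ0→slip] = [F, T]
r1 m[φ0→ice] = [T, T]
r1 m[φ1→rain] = [T, T]
r1 m[φ1→ice] = [F, T]
r1 m[φ2→slip] = [F, T]
r1 m[φ2→rain] = [T, T]
r1 m[φ3→slip] = [F, T]
r1 m[φ3→ice] = [T, T]
r1 m[φ4→rain] = [T, F]
r1 m[φ4→ice] = [F, T]
r1 m[slip→φ0] = [T, T]
r1 m[slip→φ2] = [T, T]
r1 m[slip→φ3] = [T, T]
r1 m[rain→φ1] = [T, T]
r1 m[rain→φ2] = [T, T]
r1 m[rain→φ4] = [T, T]
r1 m[ice→φ0] = [T, T]
r1 m[ice→φ1] = [T, T]
r1 m[ice→φ3] = [T, T]
r1 m[ice→φ4] = [T, T]
r2 m[φ0→slip] = [F, T]
r2 m[φ0→ice] = [T, T]
r2 m[φ1→rain] = [T, T]
r2 m[φ1→ice] = [F, T]
r2 m[φ2→slip] = [F, T]
r2 m[φ2→rain] = [T, T]
r2 m[φ3→slip] = [F, T]
r2 m[φ3→ice] = [T, T]
r2 m[φ4→rain] = [T, F]
r2 m[φ4→ice] = [F, T]
r2 m[slip→φ0] = [F, T]
r2 m[slip→φ2] = [F, T]
r2 m[slip→φ3] = [F, T]
r2 m[rain→φ1] = [T, F]
r2 m[rain→φ2] = [T, F]
r2 m[rain→φ4] = [T, T]
r2 m[ice→φ0] = [F, T]
r2 m[ice→φ1] = [F, T]
r2 m[ice→φ3] = [F, T]
r2 m[ice→φ4] = [F, T]
r3 m[φ0→slip] = [F, T]
r3 m[φ0→ice] = [T, T]
r3 m[φ1→rain] = [T, T]
r3 m[φ1→ice] = [F, T]
r3 m[φ2→slip] = [F, T]
r3 m[φ2→rain] = [T, T]
r3 m[φ3→slip] = [F, T]
r3 m[φ3→ice] = [T, T]
r3 m[φ4→rain] = [T, F]
r3 m[φ4→ice] = [F, T]
r3 m[slip→φ0] = [F, T]
r3 m[slip→φ2] = [F, T]
r3 m[slip→φ3] = [F, T]
r3 m[rain→φ1] = [T, F]
r3 m[rain→φ2] = [T, F]
r3 m[rain→φ4] = [T, T]
r3 m[ice→φ0] = [F, T]
r3 m[ice→φ1] = [F, T]
r3 m[ice→φ3] = [F, T]
r3 m[ice→φ4] = [F, T]
fixed point reached at round 3
messages reach a fixed point at round 3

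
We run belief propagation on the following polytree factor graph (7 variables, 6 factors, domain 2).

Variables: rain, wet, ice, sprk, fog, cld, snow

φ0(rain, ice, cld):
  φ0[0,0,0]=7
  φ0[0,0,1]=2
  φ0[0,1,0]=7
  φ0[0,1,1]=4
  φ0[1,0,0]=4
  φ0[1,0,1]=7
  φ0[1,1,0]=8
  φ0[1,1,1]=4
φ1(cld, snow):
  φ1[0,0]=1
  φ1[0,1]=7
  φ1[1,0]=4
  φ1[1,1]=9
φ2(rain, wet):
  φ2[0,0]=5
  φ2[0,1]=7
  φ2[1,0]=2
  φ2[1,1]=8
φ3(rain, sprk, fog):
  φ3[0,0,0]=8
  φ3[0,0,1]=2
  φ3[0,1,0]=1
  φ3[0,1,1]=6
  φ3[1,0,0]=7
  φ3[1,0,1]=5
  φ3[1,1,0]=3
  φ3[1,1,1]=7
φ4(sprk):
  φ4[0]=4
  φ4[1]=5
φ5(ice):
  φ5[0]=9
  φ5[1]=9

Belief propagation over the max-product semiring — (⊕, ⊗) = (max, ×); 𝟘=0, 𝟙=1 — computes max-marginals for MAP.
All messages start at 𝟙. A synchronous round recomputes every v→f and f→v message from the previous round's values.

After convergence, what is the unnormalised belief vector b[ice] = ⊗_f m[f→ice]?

init: all messages = 𝟙 over 2 values
r1 m[φ0→rain] = [7, 8]
r1 m[φ0→ice] = [7, 8]
r1 m[φ0→cld] = [8, 7]
r1 m[φ1→cld] = [7, 9]
r1 m[φ1→snow] = [4, 9]
r1 m[φ2→rain] = [7, 8]
r1 m[φ2→wet] = [5, 8]
r1 m[φ3→rain] = [8, 7]
r1 m[φ3→sprk] = [8, 7]
r1 m[φ3→fog] = [8, 7]
r1 m[φ4→sprk] = [4, 5]
r1 m[φ5→ice] = [9, 9]
r1 m[rain→φ0] = [1, 1]
r1 m[rain→φ2] = [1, 1]
r1 m[rain→φ3] = [1, 1]
r1 m[wet→φ2] = [1, 1]
r1 m[ice→φ0] = [1, 1]
r1 m[ice→φ5] = [1, 1]
r1 m[sprk→φ3] = [1, 1]
r1 m[sprk→φ4] = [1, 1]
r1 m[fog→φ3] = [1, 1]
r1 m[cld→φ0] = [1, 1]
r1 m[cld→φ1] = [1, 1]
r1 m[snow→φ1] = [1, 1]
r2 m[φ0→rain] = [7, 8]
r2 m[φ0→ice] = [7, 8]
r2 m[φ0→cld] = [8, 7]
r2 m[φ1→cld] = [7, 9]
r2 m[φ1→snow] = [4, 9]
r2 m[φ2→rain] = [7, 8]
r2 m[φ2→wet] = [5, 8]
r2 m[φ3→rain] = [8, 7]
r2 m[φ3→sprk] = [8, 7]
r2 m[φ3→fog] = [8, 7]
r2 m[φ4→sprk] = [4, 5]
r2 m[φ5→ice] = [9, 9]
r2 m[rain→φ0] = [56, 56]
r2 m[rain→φ2] = [56, 56]
r2 m[rain→φ3] = [49, 64]
r2 m[wet→φ2] = [1, 1]
r2 m[ice→φ0] = [9, 9]
r2 m[ice→φ5] = [7, 8]
r2 m[sprk→φ3] = [4, 5]
r2 m[sprk→φ4] = [8, 7]
r2 m[fog→φ3] = [1, 1]
r2 m[cld→φ0] = [7, 9]
r2 m[cld→φ1] = [8, 7]
r2 m[snow→φ1] = [1, 1]
r3 m[φ0→rain] = [441, 567]
r3 m[φ0→ice] = [3528, 3136]
r3 m[φ0→cld] = [4032, 3528]
r3 m[φ1→cld] = [7, 9]
r3 m[φ1→snow] = [28, 63]
r3 m[φ2→rain] = [7, 8]
r3 m[φ2→wet] = [280, 448]
r3 m[φ3→rain] = [32, 35]
r3 m[φ3→sprk] = [448, 448]
r3 m[φ3→fog] = [1792, 2240]
r3 m[φ4→sprk] = [4, 5]
r3 m[φ5→ice] = [9, 9]
r3 m[rain→φ0] = [56, 56]
r3 m[rain→φ2] = [56, 56]
r3 m[rain→φ3] = [49, 64]
r3 m[wet→φ2] = [1, 1]
r3 m[ice→φ0] = [9, 9]
r3 m[ice→φ5] = [7, 8]
r3 m[sprk→φ3] = [4, 5]
r3 m[sprk→φ4] = [8, 7]
r3 m[fog→φ3] = [1, 1]
r3 m[cld→φ0] = [7, 9]
r3 m[cld→φ1] = [8, 7]
r3 m[snow→φ1] = [1, 1]
r4 m[φ0→rain] = [441, 567]
r4 m[φ0→ice] = [3528, 3136]
r4 m[φ0→cld] = [4032, 3528]
r4 m[φ1→cld] = [7, 9]
r4 m[φ1→snow] = [28, 63]
r4 m[φ2→rain] = [7, 8]
r4 m[φ2→wet] = [280, 448]
r4 m[φ3→rain] = [32, 35]
r4 m[φ3→sprk] = [448, 448]
r4 m[φ3→fog] = [1792, 2240]
r4 m[φ4→sprk] = [4, 5]
r4 m[φ5→ice] = [9, 9]
r4 m[rain→φ0] = [224, 280]
r4 m[rain→φ2] = [14112, 19845]
r4 m[rain→φ3] = [3087, 4536]
r4 m[wet→φ2] = [1, 1]
r4 m[ice→φ0] = [9, 9]
r4 m[ice→φ5] = [3528, 3136]
r4 m[sprk→φ3] = [4, 5]
r4 m[sprk→φ4] = [448, 448]
r4 m[fog→φ3] = [1, 1]
r4 m[cld→φ0] = [7, 9]
r4 m[cld→φ1] = [4032, 3528]
r4 m[snow→φ1] = [1, 1]
r5 m[φ0→rain] = [441, 567]
r5 m[φ0→ice] = [17640, 15680]
r5 m[φ0→cld] = [20160, 17640]
r5 m[φ1→cld] = [7, 9]
r5 m[φ1→snow] = [14112, 31752]
r5 m[φ2→rain] = [7, 8]
r5 m[φ2→wet] = [70560, 158760]
r5 m[φ3→rain] = [32, 35]
r5 m[φ3→sprk] = [31752, 31752]
r5 m[φ3→fog] = [127008, 158760]
r5 m[φ4→sprk] = [4, 5]
r5 m[φ5→ice] = [9, 9]
r5 m[rain→φ0] = [224, 280]
r5 m[rain→φ2] = [14112, 19845]
r5 m[rain→φ3] = [3087, 4536]
r5 m[wet→φ2] = [1, 1]
r5 m[ice→φ0] = [9, 9]
r5 m[ice→φ5] = [3528, 3136]
r5 m[sprk→φ3] = [4, 5]
r5 m[sprk→φ4] = [448, 448]
r5 m[fog→φ3] = [1, 1]
r5 m[cld→φ0] = [7, 9]
r5 m[cld→φ1] = [4032, 3528]
r5 m[snow→φ1] = [1, 1]
r6 m[φ0→rain] = [441, 567]
r6 m[φ0→ice] = [17640, 15680]
r6 m[φ0→cld] = [20160, 17640]
r6 m[φ1→cld] = [7, 9]
r6 m[φ1→snow] = [14112, 31752]
r6 m[φ2→rain] = [7, 8]
r6 m[φ2→wet] = [70560, 158760]
r6 m[φ3→rain] = [32, 35]
r6 m[φ3→sprk] = [31752, 31752]
r6 m[φ3→fog] = [127008, 158760]
r6 m[φ4→sprk] = [4, 5]
r6 m[φ5→ice] = [9, 9]
r6 m[rain→φ0] = [224, 280]
r6 m[rain→φ2] = [14112, 19845]
r6 m[rain→φ3] = [3087, 4536]
r6 m[wet→φ2] = [1, 1]
r6 m[ice→φ0] = [9, 9]
r6 m[ice→φ5] = [17640, 15680]
r6 m[sprk→φ3] = [4, 5]
r6 m[sprk→φ4] = [31752, 31752]
r6 m[fog→φ3] = [1, 1]
r6 m[cld→φ0] = [7, 9]
r6 m[cld→φ1] = [20160, 17640]
r6 m[snow→φ1] = [1, 1]
r7 m[φ0→rain] = [441, 567]
r7 m[φ0→ice] = [17640, 15680]
r7 m[φ0→cld] = [20160, 17640]
r7 m[φ1→cld] = [7, 9]
r7 m[φ1→snow] = [70560, 158760]
r7 m[φ2→rain] = [7, 8]
r7 m[φ2→wet] = [70560, 158760]
r7 m[φ3→rain] = [32, 35]
r7 m[φ3→sprk] = [31752, 31752]
r7 m[φ3→fog] = [127008, 158760]
r7 m[φ4→sprk] = [4, 5]
r7 m[φ5→ice] = [9, 9]
r7 m[rain→φ0] = [224, 280]
r7 m[rain→φ2] = [14112, 19845]
r7 m[rain→φ3] = [3087, 4536]
r7 m[wet→φ2] = [1, 1]
r7 m[ice→φ0] = [9, 9]
r7 m[ice→φ5] = [17640, 15680]
r7 m[sprk→φ3] = [4, 5]
r7 m[sprk→φ4] = [31752, 31752]
r7 m[fog→φ3] = [1, 1]
r7 m[cld→φ0] = [7, 9]
r7 m[cld→φ1] = [20160, 17640]
r7 m[snow→φ1] = [1, 1]
r8 m[φ0→rain] = [441, 567]
r8 m[φ0→ice] = [17640, 15680]
r8 m[φ0→cld] = [20160, 17640]
r8 m[φ1→cld] = [7, 9]
r8 m[φ1→snow] = [70560, 158760]
r8 m[φ2→rain] = [7, 8]
r8 m[φ2→wet] = [70560, 158760]
r8 m[φ3→rain] = [32, 35]
r8 m[φ3→sprk] = [31752, 31752]
r8 m[φ3→fog] = [127008, 158760]
r8 m[φ4→sprk] = [4, 5]
r8 m[φ5→ice] = [9, 9]
r8 m[rain→φ0] = [224, 280]
r8 m[rain→φ2] = [14112, 19845]
r8 m[rain→φ3] = [3087, 4536]
r8 m[wet→φ2] = [1, 1]
r8 m[ice→φ0] = [9, 9]
r8 m[ice→φ5] = [17640, 15680]
r8 m[sprk→φ3] = [4, 5]
r8 m[sprk→φ4] = [31752, 31752]
r8 m[fog→φ3] = [1, 1]
r8 m[cld→φ0] = [7, 9]
r8 m[cld→φ1] = [20160, 17640]
r8 m[snow→φ1] = [1, 1]
fixed point reached at round 8
b[ice] = ⊗ incoming = [158760, 141120]

b[ice] = [158760, 141120]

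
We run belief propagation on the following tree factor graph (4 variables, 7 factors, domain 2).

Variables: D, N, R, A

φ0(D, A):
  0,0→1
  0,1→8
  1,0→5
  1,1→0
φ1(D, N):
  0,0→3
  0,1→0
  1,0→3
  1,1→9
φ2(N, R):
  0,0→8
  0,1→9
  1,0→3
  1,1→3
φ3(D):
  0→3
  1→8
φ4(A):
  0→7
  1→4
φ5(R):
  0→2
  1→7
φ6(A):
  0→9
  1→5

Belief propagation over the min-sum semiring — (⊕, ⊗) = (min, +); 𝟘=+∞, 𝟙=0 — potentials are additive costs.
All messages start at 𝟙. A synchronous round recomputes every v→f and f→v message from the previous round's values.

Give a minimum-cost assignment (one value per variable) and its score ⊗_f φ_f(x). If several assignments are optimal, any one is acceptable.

init: all messages = 𝟙 over 2 values
r1 m[φ0→D] = [1, 0]
r1 m[φ0→A] = [1, 0]
r1 m[φ1→D] = [0, 3]
r1 m[φ1→N] = [3, 0]
r1 m[φ2→N] = [8, 3]
r1 m[φ2→R] = [3, 3]
r1 m[φ3→D] = [3, 8]
r1 m[φ4→A] = [7, 4]
r1 m[φ5→R] = [2, 7]
r1 m[φ6→A] = [9, 5]
r1 m[D→φ0] = [0, 0]
r1 m[D→φ1] = [0, 0]
r1 m[D→φ3] = [0, 0]
r1 m[N→φ1] = [0, 0]
r1 m[N→φ2] = [0, 0]
r1 m[R→φ2] = [0, 0]
r1 m[R→φ5] = [0, 0]
r1 m[A→φ0] = [0, 0]
r1 m[A→φ4] = [0, 0]
r1 m[A→φ6] = [0, 0]
r2 m[φ0→D] = [1, 0]
r2 m[φ0→A] = [1, 0]
r2 m[φ1→D] = [0, 3]
r2 m[φ1→N] = [3, 0]
r2 m[φ2→N] = [8, 3]
r2 m[φ2→R] = [3, 3]
r2 m[φ3→D] = [3, 8]
r2 m[φ4→A] = [7, 4]
r2 m[φ5→R] = [2, 7]
r2 m[φ6→A] = [9, 5]
r2 m[D→φ0] = [3, 11]
r2 m[D→φ1] = [4, 8]
r2 m[D→φ3] = [1, 3]
r2 m[N→φ1] = [8, 3]
r2 m[N→φ2] = [3, 0]
r2 m[R→φ2] = [2, 7]
r2 m[R→φ5] = [3, 3]
r2 m[A→φ0] = [16, 9]
r2 m[A→φ4] = [10, 5]
r2 m[A→φ6] = [8, 4]
r3 m[φ0→D] = [17, 9]
r3 m[φ0→A] = [4, 11]
r3 m[φ1→D] = [3, 11]
r3 m[φ1→N] = [7, 4]
r3 m[φ2→N] = [10, 5]
r3 m[φ2→R] = [3, 3]
r3 m[φ3→D] = [3, 8]
r3 m[φ4→A] = [7, 4]
r3 m[φ5→R] = [2, 7]
r3 m[φ6→A] = [9, 5]
r3 m[D→φ0] = [3, 11]
r3 m[D→φ1] = [4, 8]
r3 m[D→φ3] = [1, 3]
r3 m[N→φ1] = [8, 3]
r3 m[N→φ2] = [3, 0]
r3 m[R→φ2] = [2, 7]
r3 m[R→φ5] = [3, 3]
r3 m[A→φ0] = [16, 9]
r3 m[A→φ4] = [10, 5]
r3 m[A→φ6] = [8, 4]
r4 m[φ0→D] = [17, 9]
r4 m[φ0→A] = [4, 11]
r4 m[φ1→D] = [3, 11]
r4 m[φ1→N] = [7, 4]
r4 m[φ2→N] = [10, 5]
r4 m[φ2→R] = [3, 3]
r4 m[φ3→D] = [3, 8]
r4 m[φ4→A] = [7, 4]
r4 m[φ5→R] = [2, 7]
r4 m[φ6→A] = [9, 5]
r4 m[D→φ0] = [6, 19]
r4 m[D→φ1] = [20, 17]
r4 m[D→φ3] = [20, 20]
r4 m[N→φ1] = [10, 5]
r4 m[N→φ2] = [7, 4]
r4 m[R→φ2] = [2, 7]
r4 m[R→φ5] = [3, 3]
r4 m[A→φ0] = [16, 9]
r4 m[A→φ4] = [13, 16]
r4 m[A→φ6] = [11, 15]
r5 m[φ0→D] = [17, 9]
r5 m[φ0→A] = [7, 14]
r5 m[φ1→D] = [5, 13]
r5 m[φ1→N] = [20, 20]
r5 m[φ2→N] = [10, 5]
r5 m[φ2→R] = [7, 7]
r5 m[φ3→D] = [3, 8]
r5 m[φ4→A] = [7, 4]
r5 m[φ5→R] = [2, 7]
r5 m[φ6→A] = [9, 5]
r5 m[D→φ0] = [6, 19]
r5 m[D→φ1] = [20, 17]
r5 m[D→φ3] = [20, 20]
r5 m[N→φ1] = [10, 5]
r5 m[N→φ2] = [7, 4]
r5 m[R→φ2] = [2, 7]
r5 m[R→φ5] = [3, 3]
r5 m[A→φ0] = [16, 9]
r5 m[A→φ4] = [13, 16]
r5 m[A→φ6] = [11, 15]
r6 m[φ0→D] = [17, 9]
r6 m[φ0→A] = [7, 14]
r6 m[φ1→D] = [5, 13]
r6 m[φ1→N] = [20, 20]
r6 m[φ2→N] = [10, 5]
r6 m[φ2→R] = [7, 7]
r6 m[φ3→D] = [3, 8]
r6 m[φ4→A] = [7, 4]
r6 m[φ5→R] = [2, 7]
r6 m[φ6→A] = [9, 5]
r6 m[D→φ0] = [8, 21]
r6 m[D→φ1] = [20, 17]
r6 m[D→φ3] = [22, 22]
r6 m[N→φ1] = [10, 5]
r6 m[N→φ2] = [20, 20]
r6 m[R→φ2] = [2, 7]
r6 m[R→φ5] = [7, 7]
r6 m[A→φ0] = [16, 9]
r6 m[A→φ4] = [16, 19]
r6 m[A→φ6] = [14, 18]
r7 m[φ0→D] = [17, 9]
r7 m[φ0→A] = [9, 16]
r7 m[φ1→D] = [5, 13]
r7 m[φ1→N] = [20, 20]
r7 m[φ2→N] = [10, 5]
r7 m[φ2→R] = [23, 23]
r7 m[φ3→D] = [3, 8]
r7 m[φ4→A] = [7, 4]
r7 m[φ5→R] = [2, 7]
r7 m[φ6→A] = [9, 5]
r7 m[D→φ0] = [8, 21]
r7 m[D→φ1] = [20, 17]
r7 m[D→φ3] = [22, 22]
r7 m[N→φ1] = [10, 5]
r7 m[N→φ2] = [20, 20]
r7 m[R→φ2] = [2, 7]
r7 m[R→φ5] = [7, 7]
r7 m[A→φ0] = [16, 9]
r7 m[A→φ4] = [16, 19]
r7 m[A→φ6] = [14, 18]
r8 m[φ0→D] = [17, 9]
r8 m[φ0→A] = [9, 16]
r8 m[φ1→D] = [5, 13]
r8 m[φ1→N] = [20, 20]
r8 m[φ2→N] = [10, 5]
r8 m[φ2→R] = [23, 23]
r8 m[φ3→D] = [3, 8]
r8 m[φ4→A] = [7, 4]
r8 m[φ5→R] = [2, 7]
r8 m[φ6→A] = [9, 5]
r8 m[D→φ0] = [8, 21]
r8 m[D→φ1] = [20, 17]
r8 m[D→φ3] = [22, 22]
r8 m[N→φ1] = [10, 5]
r8 m[N→φ2] = [20, 20]
r8 m[R→φ2] = [2, 7]
r8 m[R→φ5] = [23, 23]
r8 m[A→φ0] = [16, 9]
r8 m[A→φ4] = [18, 21]
r8 m[A→φ6] = [16, 20]
r9 m[φ0→D] = [17, 9]
r9 m[φ0→A] = [9, 16]
r9 m[φ1→D] = [5, 13]
r9 m[φ1→N] = [20, 20]
r9 m[φ2→N] = [10, 5]
r9 m[φ2→R] = [23, 23]
r9 m[φ3→D] = [3, 8]
r9 m[φ4→A] = [7, 4]
r9 m[φ5→R] = [2, 7]
r9 m[φ6→A] = [9, 5]
r9 m[D→φ0] = [8, 21]
r9 m[D→φ1] = [20, 17]
r9 m[D→φ3] = [22, 22]
r9 m[N→φ1] = [10, 5]
r9 m[N→φ2] = [20, 20]
r9 m[R→φ2] = [2, 7]
r9 m[R→φ5] = [23, 23]
r9 m[A→φ0] = [16, 9]
r9 m[A→φ4] = [18, 21]
r9 m[A→φ6] = [16, 20]
fixed point reached at round 9
traceback from D: (D=0, N=1, R=0, A=0), score=25

assignment: (D=0, N=1, R=0, A=0); score = 25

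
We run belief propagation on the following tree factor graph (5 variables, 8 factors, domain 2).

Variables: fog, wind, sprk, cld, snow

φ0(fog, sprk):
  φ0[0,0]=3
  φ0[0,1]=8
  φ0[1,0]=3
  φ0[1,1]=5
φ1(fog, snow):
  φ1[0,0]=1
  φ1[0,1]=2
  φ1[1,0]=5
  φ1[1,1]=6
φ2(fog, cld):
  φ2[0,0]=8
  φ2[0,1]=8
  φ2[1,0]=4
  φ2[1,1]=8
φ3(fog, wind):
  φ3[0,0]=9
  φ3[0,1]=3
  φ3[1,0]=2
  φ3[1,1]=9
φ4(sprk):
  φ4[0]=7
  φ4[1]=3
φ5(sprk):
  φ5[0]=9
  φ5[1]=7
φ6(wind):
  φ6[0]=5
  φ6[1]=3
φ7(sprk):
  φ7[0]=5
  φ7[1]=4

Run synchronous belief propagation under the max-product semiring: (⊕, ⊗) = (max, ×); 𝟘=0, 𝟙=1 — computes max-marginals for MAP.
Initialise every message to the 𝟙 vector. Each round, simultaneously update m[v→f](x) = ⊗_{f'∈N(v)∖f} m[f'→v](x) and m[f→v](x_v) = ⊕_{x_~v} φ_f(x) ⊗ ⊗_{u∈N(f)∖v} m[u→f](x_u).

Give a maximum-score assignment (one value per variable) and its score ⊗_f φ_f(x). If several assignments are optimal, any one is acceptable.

assignment: (fog=1, wind=1, sprk=0, cld=1, snow=1); score = 1224720

init: all messages = 𝟙 over 2 values
r1 m[φ0→fog] = [8, 5]
r1 m[φ0→sprk] = [3, 8]
r1 m[φ1→fog] = [2, 6]
r1 m[φ1→snow] = [5, 6]
r1 m[φ2→fog] = [8, 8]
r1 m[φ2→cld] = [8, 8]
r1 m[φ3→fog] = [9, 9]
r1 m[φ3→wind] = [9, 9]
r1 m[φ4→sprk] = [7, 3]
r1 m[φ5→sprk] = [9, 7]
r1 m[φ6→wind] = [5, 3]
r1 m[φ7→sprk] = [5, 4]
r1 m[fog→φ0] = [1, 1]
r1 m[fog→φ1] = [1, 1]
r1 m[fog→φ2] = [1, 1]
r1 m[fog→φ3] = [1, 1]
r1 m[wind→φ3] = [1, 1]
r1 m[wind→φ6] = [1, 1]
r1 m[sprk→φ0] = [1, 1]
r1 m[sprk→φ4] = [1, 1]
r1 m[sprk→φ5] = [1, 1]
r1 m[sprk→φ7] = [1, 1]
r1 m[cld→φ2] = [1, 1]
r1 m[snow→φ1] = [1, 1]
r2 m[φ0→fog] = [8, 5]
r2 m[φ0→sprk] = [3, 8]
r2 m[φ1→fog] = [2, 6]
r2 m[φ1→snow] = [5, 6]
r2 m[φ2→fog] = [8, 8]
r2 m[φ2→cld] = [8, 8]
r2 m[φ3→fog] = [9, 9]
r2 m[φ3→wind] = [9, 9]
r2 m[φ4→sprk] = [7, 3]
r2 m[φ5→sprk] = [9, 7]
r2 m[φ6→wind] = [5, 3]
r2 m[φ7→sprk] = [5, 4]
r2 m[fog→φ0] = [144, 432]
r2 m[fog→φ1] = [576, 360]
r2 m[fog→φ2] = [144, 270]
r2 m[fog→φ3] = [128, 240]
r2 m[wind→φ3] = [5, 3]
r2 m[wind→φ6] = [9, 9]
r2 m[sprk→φ0] = [315, 84]
r2 m[sprk→φ4] = [135, 224]
r2 m[sprk→φ5] = [105, 96]
r2 m[sprk→φ7] = [189, 168]
r2 m[cld→φ2] = [1, 1]
r2 m[snow→φ1] = [1, 1]
r3 m[φ0→fog] = [945, 945]
r3 m[φ0→sprk] = [1296, 2160]
r3 m[φ1→fog] = [2, 6]
r3 m[φ1→snow] = [1800, 2160]
r3 m[φ2→fog] = [8, 8]
r3 m[φ2→cld] = [1152, 2160]
r3 m[φ3→fog] = [45, 27]
r3 m[φ3→wind] = [1152, 2160]
r3 m[φ4→sprk] = [7, 3]
r3 m[φ5→sprk] = [9, 7]
r3 m[φ6→wind] = [5, 3]
r3 m[φ7→sprk] = [5, 4]
r3 m[fog→φ0] = [144, 432]
r3 m[fog→φ1] = [576, 360]
r3 m[fog→φ2] = [144, 270]
r3 m[fog→φ3] = [128, 240]
r3 m[wind→φ3] = [5, 3]
r3 m[wind→φ6] = [9, 9]
r3 m[sprk→φ0] = [315, 84]
r3 m[sprk→φ4] = [135, 224]
r3 m[sprk→φ5] = [105, 96]
r3 m[sprk→φ7] = [189, 168]
r3 m[cld→φ2] = [1, 1]
r3 m[snow→φ1] = [1, 1]
r4 m[φ0→fog] = [945, 945]
r4 m[φ0→sprk] = [1296, 2160]
r4 m[φ1→fog] = [2, 6]
r4 m[φ1→snow] = [1800, 2160]
r4 m[φ2→fog] = [8, 8]
r4 m[φ2→cld] = [1152, 2160]
r4 m[φ3→fog] = [45, 27]
r4 m[φ3→wind] = [1152, 2160]
r4 m[φ4→sprk] = [7, 3]
r4 m[φ5→sprk] = [9, 7]
r4 m[φ6→wind] = [5, 3]
r4 m[φ7→sprk] = [5, 4]
r4 m[fog→φ0] = [720, 1296]
r4 m[fog→φ1] = [340200, 204120]
r4 m[fog→φ2] = [85050, 153090]
r4 m[fog→φ3] = [15120, 45360]
r4 m[wind→φ3] = [5, 3]
r4 m[wind→φ6] = [1152, 2160]
r4 m[sprk→φ0] = [315, 84]
r4 m[sprk→φ4] = [58320, 60480]
r4 m[sprk→φ5] = [45360, 25920]
r4 m[sprk→φ7] = [81648, 45360]
r4 m[cld→φ2] = [1, 1]
r4 m[snow→φ1] = [1, 1]
r5 m[φ0→fog] = [945, 945]
r5 m[φ0→sprk] = [3888, 6480]
r5 m[φ1→fog] = [2, 6]
r5 m[φ1→snow] = [1020600, 1224720]
r5 m[φ2→fog] = [8, 8]
r5 m[φ2→cld] = [680400, 1224720]
r5 m[φ3→fog] = [45, 27]
r5 m[φ3→wind] = [136080, 408240]
r5 m[φ4→sprk] = [7, 3]
r5 m[φ5→sprk] = [9, 7]
r5 m[φ6→wind] = [5, 3]
r5 m[φ7→sprk] = [5, 4]
r5 m[fog→φ0] = [720, 1296]
r5 m[fog→φ1] = [340200, 204120]
r5 m[fog→φ2] = [85050, 153090]
r5 m[fog→φ3] = [15120, 45360]
r5 m[wind→φ3] = [5, 3]
r5 m[wind→φ6] = [1152, 2160]
r5 m[sprk→φ0] = [315, 84]
r5 m[sprk→φ4] = [58320, 60480]
r5 m[sprk→φ5] = [45360, 25920]
r5 m[sprk→φ7] = [81648, 45360]
r5 m[cld→φ2] = [1, 1]
r5 m[snow→φ1] = [1, 1]
r6 m[φ0→fog] = [945, 945]
r6 m[φ0→sprk] = [3888, 6480]
r6 m[φ1→fog] = [2, 6]
r6 m[φ1→snow] = [1020600, 1224720]
r6 m[φ2→fog] = [8, 8]
r6 m[φ2→cld] = [680400, 1224720]
r6 m[φ3→fog] = [45, 27]
r6 m[φ3→wind] = [136080, 408240]
r6 m[φ4→sprk] = [7, 3]
r6 m[φ5→sprk] = [9, 7]
r6 m[φ6→wind] = [5, 3]
r6 m[φ7→sprk] = [5, 4]
r6 m[fog→φ0] = [720, 1296]
r6 m[fog→φ1] = [340200, 204120]
r6 m[fog→φ2] = [85050, 153090]
r6 m[fog→φ3] = [15120, 45360]
r6 m[wind→φ3] = [5, 3]
r6 m[wind→φ6] = [136080, 408240]
r6 m[sprk→φ0] = [315, 84]
r6 m[sprk→φ4] = [174960, 181440]
r6 m[sprk→φ5] = [136080, 77760]
r6 m[sprk→φ7] = [244944, 136080]
r6 m[cld→φ2] = [1, 1]
r6 m[snow→φ1] = [1, 1]
r7 m[φ0→fog] = [945, 945]
r7 m[φ0→sprk] = [3888, 6480]
r7 m[φ1→fog] = [2, 6]
r7 m[φ1→snow] = [1020600, 1224720]
r7 m[φ2→fog] = [8, 8]
r7 m[φ2→cld] = [680400, 1224720]
r7 m[φ3→fog] = [45, 27]
r7 m[φ3→wind] = [136080, 408240]
r7 m[φ4→sprk] = [7, 3]
r7 m[φ5→sprk] = [9, 7]
r7 m[φ6→wind] = [5, 3]
r7 m[φ7→sprk] = [5, 4]
r7 m[fog→φ0] = [720, 1296]
r7 m[fog→φ1] = [340200, 204120]
r7 m[fog→φ2] = [85050, 153090]
r7 m[fog→φ3] = [15120, 45360]
r7 m[wind→φ3] = [5, 3]
r7 m[wind→φ6] = [136080, 408240]
r7 m[sprk→φ0] = [315, 84]
r7 m[sprk→φ4] = [174960, 181440]
r7 m[sprk→φ5] = [136080, 77760]
r7 m[sprk→φ7] = [244944, 136080]
r7 m[cld→φ2] = [1, 1]
r7 m[snow→φ1] = [1, 1]
fixed point reached at round 7
traceback from fog: (fog=1, wind=1, sprk=0, cld=1, snow=1), score=1224720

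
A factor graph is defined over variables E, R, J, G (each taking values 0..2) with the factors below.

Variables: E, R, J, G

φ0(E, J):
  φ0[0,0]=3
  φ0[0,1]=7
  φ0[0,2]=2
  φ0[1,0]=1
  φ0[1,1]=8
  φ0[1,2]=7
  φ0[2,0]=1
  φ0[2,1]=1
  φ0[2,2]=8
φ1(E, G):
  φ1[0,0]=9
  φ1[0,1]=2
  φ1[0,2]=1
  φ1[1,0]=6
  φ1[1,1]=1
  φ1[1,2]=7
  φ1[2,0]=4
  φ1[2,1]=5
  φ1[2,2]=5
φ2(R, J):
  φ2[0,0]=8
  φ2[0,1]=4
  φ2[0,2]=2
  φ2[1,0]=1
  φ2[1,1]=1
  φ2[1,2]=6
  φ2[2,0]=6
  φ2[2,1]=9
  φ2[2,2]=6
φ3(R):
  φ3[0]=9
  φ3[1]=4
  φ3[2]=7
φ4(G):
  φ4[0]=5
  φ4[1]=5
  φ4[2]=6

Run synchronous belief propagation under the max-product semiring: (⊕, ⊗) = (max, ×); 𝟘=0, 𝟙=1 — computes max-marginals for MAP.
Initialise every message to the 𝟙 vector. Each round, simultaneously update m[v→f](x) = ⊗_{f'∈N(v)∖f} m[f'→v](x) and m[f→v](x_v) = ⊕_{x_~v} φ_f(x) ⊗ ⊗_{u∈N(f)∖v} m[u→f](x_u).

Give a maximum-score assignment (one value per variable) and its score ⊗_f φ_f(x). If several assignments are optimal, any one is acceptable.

init: all messages = 𝟙 over 3 values
r1 m[φ0→E] = [7, 8, 8]
r1 m[φ0→J] = [3, 8, 8]
r1 m[φ1→E] = [9, 7, 5]
r1 m[φ1→G] = [9, 5, 7]
r1 m[φ2→R] = [8, 6, 9]
r1 m[φ2→J] = [8, 9, 6]
r1 m[φ3→R] = [9, 4, 7]
r1 m[φ4→G] = [5, 5, 6]
r1 m[E→φ0] = [1, 1, 1]
r1 m[E→φ1] = [1, 1, 1]
r1 m[R→φ2] = [1, 1, 1]
r1 m[R→φ3] = [1, 1, 1]
r1 m[J→φ0] = [1, 1, 1]
r1 m[J→φ2] = [1, 1, 1]
r1 m[G→φ1] = [1, 1, 1]
r1 m[G→φ4] = [1, 1, 1]
r2 m[φ0→E] = [7, 8, 8]
r2 m[φ0→J] = [3, 8, 8]
r2 m[φ1→E] = [9, 7, 5]
r2 m[φ1→G] = [9, 5, 7]
r2 m[φ2→R] = [8, 6, 9]
r2 m[φ2→J] = [8, 9, 6]
r2 m[φ3→R] = [9, 4, 7]
r2 m[φ4→G] = [5, 5, 6]
r2 m[E→φ0] = [9, 7, 5]
r2 m[E→φ1] = [7, 8, 8]
r2 m[R→φ2] = [9, 4, 7]
r2 m[R→φ3] = [8, 6, 9]
r2 m[J→φ0] = [8, 9, 6]
r2 m[J→φ2] = [3, 8, 8]
r2 m[G→φ1] = [5, 5, 6]
r2 m[G→φ4] = [9, 5, 7]
r3 m[φ0→E] = [63, 72, 48]
r3 m[φ0→J] = [27, 63, 49]
r3 m[φ1→E] = [45, 42, 30]
r3 m[φ1→G] = [63, 40, 56]
r3 m[φ2→R] = [32, 48, 72]
r3 m[φ2→J] = [72, 63, 42]
r3 m[φ3→R] = [9, 4, 7]
r3 m[φ4→G] = [5, 5, 6]
r3 m[E→φ0] = [9, 7, 5]
r3 m[E→φ1] = [7, 8, 8]
r3 m[R→φ2] = [9, 4, 7]
r3 m[R→φ3] = [8, 6, 9]
r3 m[J→φ0] = [8, 9, 6]
r3 m[J→φ2] = [3, 8, 8]
r3 m[G→φ1] = [5, 5, 6]
r3 m[G→φ4] = [9, 5, 7]
r4 m[φ0→E] = [63, 72, 48]
r4 m[φ0→J] = [27, 63, 49]
r4 m[φ1→E] = [45, 42, 30]
r4 m[φ1→G] = [63, 40, 56]
r4 m[φ2→R] = [32, 48, 72]
r4 m[φ2→J] = [72, 63, 42]
r4 m[φ3→R] = [9, 4, 7]
r4 m[φ4→G] = [5, 5, 6]
r4 m[E→φ0] = [45, 42, 30]
r4 m[E→φ1] = [63, 72, 48]
r4 m[R→φ2] = [9, 4, 7]
r4 m[R→φ3] = [32, 48, 72]
r4 m[J→φ0] = [72, 63, 42]
r4 m[J→φ2] = [27, 63, 49]
r4 m[G→φ1] = [5, 5, 6]
r4 m[G→φ4] = [63, 40, 56]
r5 m[φ0→E] = [441, 504, 336]
r5 m[φ0→J] = [135, 336, 294]
r5 m[φ1→E] = [45, 42, 30]
r5 m[φ1→G] = [567, 240, 504]
r5 m[φ2→R] = [252, 294, 567]
r5 m[φ2→J] = [72, 63, 42]
r5 m[φ3→R] = [9, 4, 7]
r5 m[φ4→G] = [5, 5, 6]
r5 m[E→φ0] = [45, 42, 30]
r5 m[E→φ1] = [63, 72, 48]
r5 m[R→φ2] = [9, 4, 7]
r5 m[R→φ3] = [32, 48, 72]
r5 m[J→φ0] = [72, 63, 42]
r5 m[J→φ2] = [27, 63, 49]
r5 m[G→φ1] = [5, 5, 6]
r5 m[G→φ4] = [63, 40, 56]
r6 m[φ0→E] = [441, 504, 336]
r6 m[φ0→J] = [135, 336, 294]
r6 m[φ1→E] = [45, 42, 30]
r6 m[φ1→G] = [567, 240, 504]
r6 m[φ2→R] = [252, 294, 567]
r6 m[φ2→J] = [72, 63, 42]
r6 m[φ3→R] = [9, 4, 7]
r6 m[φ4→G] = [5, 5, 6]
r6 m[E→φ0] = [45, 42, 30]
r6 m[E→φ1] = [441, 504, 336]
r6 m[R→φ2] = [9, 4, 7]
r6 m[R→φ3] = [252, 294, 567]
r6 m[J→φ0] = [72, 63, 42]
r6 m[J→φ2] = [135, 336, 294]
r6 m[G→φ1] = [5, 5, 6]
r6 m[G→φ4] = [567, 240, 504]
r7 m[φ0→E] = [441, 504, 336]
r7 m[φ0→J] = [135, 336, 294]
r7 m[φ1→E] = [45, 42, 30]
r7 m[φ1→G] = [3969, 1680, 3528]
r7 m[φ2→R] = [1344, 1764, 3024]
r7 m[φ2→J] = [72, 63, 42]
r7 m[φ3→R] = [9, 4, 7]
r7 m[φ4→G] = [5, 5, 6]
r7 m[E→φ0] = [45, 42, 30]
r7 m[E→φ1] = [441, 504, 336]
r7 m[R→φ2] = [9, 4, 7]
r7 m[R→φ3] = [252, 294, 567]
r7 m[J→φ0] = [72, 63, 42]
r7 m[J→φ2] = [135, 336, 294]
r7 m[G→φ1] = [5, 5, 6]
r7 m[G→φ4] = [567, 240, 504]
r8 m[φ0→E] = [441, 504, 336]
r8 m[φ0→J] = [135, 336, 294]
r8 m[φ1→E] = [45, 42, 30]
r8 m[φ1→G] = [3969, 1680, 3528]
r8 m[φ2→R] = [1344, 1764, 3024]
r8 m[φ2→J] = [72, 63, 42]
r8 m[φ3→R] = [9, 4, 7]
r8 m[φ4→G] = [5, 5, 6]
r8 m[E→φ0] = [45, 42, 30]
r8 m[E→φ1] = [441, 504, 336]
r8 m[R→φ2] = [9, 4, 7]
r8 m[R→φ3] = [1344, 1764, 3024]
r8 m[J→φ0] = [72, 63, 42]
r8 m[J→φ2] = [135, 336, 294]
r8 m[G→φ1] = [5, 5, 6]
r8 m[G→φ4] = [3969, 1680, 3528]
r9 m[φ0→E] = [441, 504, 336]
r9 m[φ0→J] = [135, 336, 294]
r9 m[φ1→E] = [45, 42, 30]
r9 m[φ1→G] = [3969, 1680, 3528]
r9 m[φ2→R] = [1344, 1764, 3024]
r9 m[φ2→J] = [72, 63, 42]
r9 m[φ3→R] = [9, 4, 7]
r9 m[φ4→G] = [5, 5, 6]
r9 m[E→φ0] = [45, 42, 30]
r9 m[E→φ1] = [441, 504, 336]
r9 m[R→φ2] = [9, 4, 7]
r9 m[R→φ3] = [1344, 1764, 3024]
r9 m[J→φ0] = [72, 63, 42]
r9 m[J→φ2] = [135, 336, 294]
r9 m[G→φ1] = [5, 5, 6]
r9 m[G→φ4] = [3969, 1680, 3528]
fixed point reached at round 9
traceback from E: (E=1, R=2, J=1, G=2), score=21168

assignment: (E=1, R=2, J=1, G=2); score = 21168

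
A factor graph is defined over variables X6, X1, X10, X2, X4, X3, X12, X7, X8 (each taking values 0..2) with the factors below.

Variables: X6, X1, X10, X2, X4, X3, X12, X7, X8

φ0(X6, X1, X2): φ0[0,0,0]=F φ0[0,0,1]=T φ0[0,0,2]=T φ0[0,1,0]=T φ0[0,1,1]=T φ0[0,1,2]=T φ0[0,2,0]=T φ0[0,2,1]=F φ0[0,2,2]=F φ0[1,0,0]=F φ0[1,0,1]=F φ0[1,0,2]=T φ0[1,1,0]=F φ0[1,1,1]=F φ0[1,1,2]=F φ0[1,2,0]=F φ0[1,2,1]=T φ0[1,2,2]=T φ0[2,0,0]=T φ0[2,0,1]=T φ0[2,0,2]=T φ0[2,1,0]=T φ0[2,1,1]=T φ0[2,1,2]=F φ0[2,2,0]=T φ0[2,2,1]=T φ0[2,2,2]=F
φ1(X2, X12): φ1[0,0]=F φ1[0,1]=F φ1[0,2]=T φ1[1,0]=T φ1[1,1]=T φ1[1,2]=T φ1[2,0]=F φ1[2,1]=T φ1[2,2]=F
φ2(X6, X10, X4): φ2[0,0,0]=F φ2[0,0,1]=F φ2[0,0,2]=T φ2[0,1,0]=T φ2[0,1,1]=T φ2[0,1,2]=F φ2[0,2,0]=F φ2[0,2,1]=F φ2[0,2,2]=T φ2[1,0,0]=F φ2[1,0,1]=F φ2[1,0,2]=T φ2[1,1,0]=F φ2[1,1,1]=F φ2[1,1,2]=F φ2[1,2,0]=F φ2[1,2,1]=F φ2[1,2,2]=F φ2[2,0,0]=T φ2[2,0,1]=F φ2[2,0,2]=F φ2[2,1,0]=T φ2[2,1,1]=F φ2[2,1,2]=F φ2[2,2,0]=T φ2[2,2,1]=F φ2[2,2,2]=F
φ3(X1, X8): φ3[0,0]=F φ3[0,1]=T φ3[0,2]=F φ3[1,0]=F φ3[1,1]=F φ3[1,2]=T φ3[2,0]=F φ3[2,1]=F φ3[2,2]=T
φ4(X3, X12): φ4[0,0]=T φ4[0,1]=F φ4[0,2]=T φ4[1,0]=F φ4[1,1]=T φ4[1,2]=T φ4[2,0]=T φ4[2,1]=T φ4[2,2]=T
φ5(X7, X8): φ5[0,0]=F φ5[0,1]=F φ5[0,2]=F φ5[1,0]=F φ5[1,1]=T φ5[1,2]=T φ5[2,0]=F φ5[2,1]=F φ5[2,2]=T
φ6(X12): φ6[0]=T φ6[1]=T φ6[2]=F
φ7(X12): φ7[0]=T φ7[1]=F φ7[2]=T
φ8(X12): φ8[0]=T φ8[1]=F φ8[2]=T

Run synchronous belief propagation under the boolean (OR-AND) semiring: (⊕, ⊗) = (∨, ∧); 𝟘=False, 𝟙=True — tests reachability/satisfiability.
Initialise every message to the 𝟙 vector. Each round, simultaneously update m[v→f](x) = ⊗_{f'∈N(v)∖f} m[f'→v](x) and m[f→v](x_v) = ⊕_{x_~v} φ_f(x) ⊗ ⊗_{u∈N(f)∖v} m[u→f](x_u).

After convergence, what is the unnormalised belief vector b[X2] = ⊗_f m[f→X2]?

init: all messages = 𝟙 over 3 values
r1 m[φ0→X6] = [T, T, T]
r1 m[φ0→X1] = [T, T, T]
r1 m[φ0→X2] = [T, T, T]
r1 m[φ1→X2] = [T, T, T]
r1 m[φ1→X12] = [T, T, T]
r1 m[φ2→X6] = [T, T, T]
r1 m[φ2→X10] = [T, T, T]
r1 m[φ2→X4] = [T, T, T]
r1 m[φ3→X1] = [T, T, T]
r1 m[φ3→X8] = [F, T, T]
r1 m[φ4→X3] = [T, T, T]
r1 m[φ4→X12] = [T, T, T]
r1 m[φ5→X7] = [F, T, T]
r1 m[φ5→X8] = [F, T, T]
r1 m[φ6→X12] = [T, T, F]
r1 m[φ7→X12] = [T, F, T]
r1 m[φ8→X12] = [T, F, T]
r1 m[X6→φ0] = [T, T, T]
r1 m[X6→φ2] = [T, T, T]
r1 m[X1→φ0] = [T, T, T]
r1 m[X1→φ3] = [T, T, T]
r1 m[X10→φ2] = [T, T, T]
r1 m[X2→φ0] = [T, T, T]
r1 m[X2→φ1] = [T, T, T]
r1 m[X4→φ2] = [T, T, T]
r1 m[X3→φ4] = [T, T, T]
r1 m[X12→φ1] = [T, T, T]
r1 m[X12→φ4] = [T, T, T]
r1 m[X12→φ6] = [T, T, T]
r1 m[X12→φ7] = [T, T, T]
r1 m[X12→φ8] = [T, T, T]
r1 m[X7→φ5] = [T, T, T]
r1 m[X8→φ3] = [T, T, T]
r1 m[X8→φ5] = [T, T, T]
r2 m[φ0→X6] = [T, T, T]
r2 m[φ0→X1] = [T, T, T]
r2 m[φ0→X2] = [T, T, T]
r2 m[φ1→X2] = [T, T, T]
r2 m[φ1→X12] = [T, T, T]
r2 m[φ2→X6] = [T, T, T]
r2 m[φ2→X10] = [T, T, T]
r2 m[φ2→X4] = [T, T, T]
r2 m[φ3→X1] = [T, T, T]
r2 m[φ3→X8] = [F, T, T]
r2 m[φ4→X3] = [T, T, T]
r2 m[φ4→X12] = [T, T, T]
r2 m[φ5→X7] = [F, T, T]
r2 m[φ5→X8] = [F, T, T]
r2 m[φ6→X12] = [T, T, F]
r2 m[φ7→X12] = [T, F, T]
r2 m[φ8→X12] = [T, F, T]
r2 m[X6→φ0] = [T, T, T]
r2 m[X6→φ2] = [T, T, T]
r2 m[X1→φ0] = [T, T, T]
r2 m[X1→φ3] = [T, T, T]
r2 m[X10→φ2] = [T, T, T]
r2 m[X2→φ0] = [T, T, T]
r2 m[X2→φ1] = [T, T, T]
r2 m[X4→φ2] = [T, T, T]
r2 m[X3→φ4] = [T, T, T]
r2 m[X12→φ1] = [T, F, F]
r2 m[X12→φ4] = [T, F, F]
r2 m[X12→φ6] = [T, F, T]
r2 m[X12→φ7] = [T, F, F]
r2 m[X12→φ8] = [T, F, F]
r2 m[X7→φ5] = [T, T, T]
r2 m[X8→φ3] = [F, T, T]
r2 m[X8→φ5] = [F, T, T]
r3 m[φ0→X6] = [T, T, T]
r3 m[φ0→X1] = [T, T, T]
r3 m[φ0→X2] = [T, T, T]
r3 m[φ1→X2] = [F, T, F]
r3 m[φ1→X12] = [T, T, T]
r3 m[φ2→X6] = [T, T, T]
r3 m[φ2→X10] = [T, T, T]
r3 m[φ2→X4] = [T, T, T]
r3 m[φ3→X1] = [T, T, T]
r3 m[φ3→X8] = [F, T, T]
r3 m[φ4→X3] = [T, F, T]
r3 m[φ4→X12] = [T, T, T]
r3 m[φ5→X7] = [F, T, T]
r3 m[φ5→X8] = [F, T, T]
r3 m[φ6→X12] = [T, T, F]
r3 m[φ7→X12] = [T, F, T]
r3 m[φ8→X12] = [T, F, T]
r3 m[X6→φ0] = [T, T, T]
r3 m[X6→φ2] = [T, T, T]
r3 m[X1→φ0] = [T, T, T]
r3 m[X1→φ3] = [T, T, T]
r3 m[X10→φ2] = [T, T, T]
r3 m[X2→φ0] = [T, T, T]
r3 m[X2→φ1] = [T, T, T]
r3 m[X4→φ2] = [T, T, T]
r3 m[X3→φ4] = [T, T, T]
r3 m[X12→φ1] = [T, F, F]
r3 m[X12→φ4] = [T, F, F]
r3 m[X12→φ6] = [T, F, T]
r3 m[X12→φ7] = [T, F, F]
r3 m[X12→φ8] = [T, F, F]
r3 m[X7→φ5] = [T, T, T]
r3 m[X8→φ3] = [F, T, T]
r3 m[X8→φ5] = [F, T, T]
r4 m[φ0→X6] = [T, T, T]
r4 m[φ0→X1] = [T, T, T]
r4 m[φ0→X2] = [T, T, T]
r4 m[φ1→X2] = [F, T, F]
r4 m[φ1→X12] = [T, T, T]
r4 m[φ2→X6] = [T, T, T]
r4 m[φ2→X10] = [T, T, T]
r4 m[φ2→X4] = [T, T, T]
r4 m[φ3→X1] = [T, T, T]
r4 m[φ3→X8] = [F, T, T]
r4 m[φ4→X3] = [T, F, T]
r4 m[φ4→X12] = [T, T, T]
r4 m[φ5→X7] = [F, T, T]
r4 m[φ5→X8] = [F, T, T]
r4 m[φ6→X12] = [T, T, F]
r4 m[φ7→X12] = [T, F, T]
r4 m[φ8→X12] = [T, F, T]
r4 m[X6→φ0] = [T, T, T]
r4 m[X6→φ2] = [T, T, T]
r4 m[X1→φ0] = [T, T, T]
r4 m[X1→φ3] = [T, T, T]
r4 m[X10→φ2] = [T, T, T]
r4 m[X2→φ0] = [F, T, F]
r4 m[X2→φ1] = [T, T, T]
r4 m[X4→φ2] = [T, T, T]
r4 m[X3→φ4] = [T, T, T]
r4 m[X12→φ1] = [T, F, F]
r4 m[X12→φ4] = [T, F, F]
r4 m[X12→φ6] = [T, F, T]
r4 m[X12→φ7] = [T, F, F]
r4 m[X12→φ8] = [T, F, F]
r4 m[X7→φ5] = [T, T, T]
r4 m[X8→φ3] = [F, T, T]
r4 m[X8→φ5] = [F, T, T]
r5 m[φ0→X6] = [T, T, T]
r5 m[φ0→X1] = [T, T, T]
r5 m[φ0→X2] = [T, T, T]
r5 m[φ1→X2] = [F, T, F]
r5 m[φ1→X12] = [T, T, T]
r5 m[φ2→X6] = [T, T, T]
r5 m[φ2→X10] = [T, T, T]
r5 m[φ2→X4] = [T, T, T]
r5 m[φ3→X1] = [T, T, T]
r5 m[φ3→X8] = [F, T, T]
r5 m[φ4→X3] = [T, F, T]
r5 m[φ4→X12] = [T, T, T]
r5 m[φ5→X7] = [F, T, T]
r5 m[φ5→X8] = [F, T, T]
r5 m[φ6→X12] = [T, T, F]
r5 m[φ7→X12] = [T, F, T]
r5 m[φ8→X12] = [T, F, T]
r5 m[X6→φ0] = [T, T, T]
r5 m[X6→φ2] = [T, T, T]
r5 m[X1→φ0] = [T, T, T]
r5 m[X1→φ3] = [T, T, T]
r5 m[X10→φ2] = [T, T, T]
r5 m[X2→φ0] = [F, T, F]
r5 m[X2→φ1] = [T, T, T]
r5 m[X4→φ2] = [T, T, T]
r5 m[X3→φ4] = [T, T, T]
r5 m[X12→φ1] = [T, F, F]
r5 m[X12→φ4] = [T, F, F]
r5 m[X12→φ6] = [T, F, T]
r5 m[X12→φ7] = [T, F, F]
r5 m[X12→φ8] = [T, F, F]
r5 m[X7→φ5] = [T, T, T]
r5 m[X8→φ3] = [F, T, T]
r5 m[X8→φ5] = [F, T, T]
fixed point reached at round 5
b[X2] = ⊗ incoming = [F, T, F]

b[X2] = [F, T, F]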